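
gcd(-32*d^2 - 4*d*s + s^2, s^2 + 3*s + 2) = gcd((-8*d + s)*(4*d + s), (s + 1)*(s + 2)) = 1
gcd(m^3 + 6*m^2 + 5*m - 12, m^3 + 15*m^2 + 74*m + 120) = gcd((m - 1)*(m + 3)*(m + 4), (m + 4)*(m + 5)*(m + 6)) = m + 4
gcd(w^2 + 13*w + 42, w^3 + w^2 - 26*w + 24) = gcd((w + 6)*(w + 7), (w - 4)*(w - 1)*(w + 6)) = w + 6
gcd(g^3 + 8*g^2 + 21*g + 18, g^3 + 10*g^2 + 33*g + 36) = g^2 + 6*g + 9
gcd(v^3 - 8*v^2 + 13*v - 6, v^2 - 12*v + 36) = v - 6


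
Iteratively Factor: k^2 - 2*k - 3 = (k + 1)*(k - 3)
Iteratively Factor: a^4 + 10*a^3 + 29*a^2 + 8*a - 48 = (a + 3)*(a^3 + 7*a^2 + 8*a - 16) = (a - 1)*(a + 3)*(a^2 + 8*a + 16) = (a - 1)*(a + 3)*(a + 4)*(a + 4)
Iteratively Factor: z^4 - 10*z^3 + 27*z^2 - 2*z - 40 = (z - 2)*(z^3 - 8*z^2 + 11*z + 20) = (z - 4)*(z - 2)*(z^2 - 4*z - 5) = (z - 5)*(z - 4)*(z - 2)*(z + 1)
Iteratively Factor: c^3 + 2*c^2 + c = (c + 1)*(c^2 + c) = c*(c + 1)*(c + 1)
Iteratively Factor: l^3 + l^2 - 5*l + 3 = (l + 3)*(l^2 - 2*l + 1) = (l - 1)*(l + 3)*(l - 1)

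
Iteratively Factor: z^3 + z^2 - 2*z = (z)*(z^2 + z - 2) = z*(z - 1)*(z + 2)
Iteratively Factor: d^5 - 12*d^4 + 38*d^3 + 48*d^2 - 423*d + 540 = (d - 3)*(d^4 - 9*d^3 + 11*d^2 + 81*d - 180) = (d - 4)*(d - 3)*(d^3 - 5*d^2 - 9*d + 45) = (d - 4)*(d - 3)*(d + 3)*(d^2 - 8*d + 15) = (d - 4)*(d - 3)^2*(d + 3)*(d - 5)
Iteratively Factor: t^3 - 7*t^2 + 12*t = (t)*(t^2 - 7*t + 12) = t*(t - 3)*(t - 4)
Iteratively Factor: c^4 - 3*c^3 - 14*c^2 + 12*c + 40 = (c + 2)*(c^3 - 5*c^2 - 4*c + 20) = (c - 2)*(c + 2)*(c^2 - 3*c - 10) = (c - 2)*(c + 2)^2*(c - 5)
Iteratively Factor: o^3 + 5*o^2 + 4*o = (o)*(o^2 + 5*o + 4) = o*(o + 1)*(o + 4)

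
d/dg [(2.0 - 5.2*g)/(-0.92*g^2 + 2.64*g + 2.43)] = (-4.784*g^2 + 3.68*g - 17.916)/(0.8464*g^4 - 4.8576*g^3 + 2.4984*g^2 + 12.8304*g + 5.9049)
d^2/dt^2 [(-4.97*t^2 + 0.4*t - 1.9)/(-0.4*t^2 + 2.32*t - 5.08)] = (8.88178419700125e-16*t^4 + 9.09632000000001*t^3 - 58.77024*t^2 - 5.70239999999995*t + 259.818656)/(0.064*t^6 - 1.1136*t^5 + 8.89728*t^4 - 40.772608*t^3 + 112.995456*t^2 - 179.612544*t + 131.096512)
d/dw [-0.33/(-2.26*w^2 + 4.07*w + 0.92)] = (1.3431 - 1.4916*w)/(-2.26*w^2 + 4.07*w + 0.92)^2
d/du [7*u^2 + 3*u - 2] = 14*u + 3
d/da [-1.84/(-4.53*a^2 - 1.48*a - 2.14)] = (-16.6704*a - 2.7232)/(4.53*a^2 + 1.48*a + 2.14)^2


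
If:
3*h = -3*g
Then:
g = -h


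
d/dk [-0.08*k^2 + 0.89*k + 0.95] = 0.89 - 0.16*k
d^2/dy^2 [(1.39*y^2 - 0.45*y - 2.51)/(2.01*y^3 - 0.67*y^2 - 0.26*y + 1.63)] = (11.231478*y^6 - 10.90827*y^5 - 113.693238*y^4 - 11.031952*y^3 + 27.910056*y^2 + 43.768956*y + 1.183068)/(8.120601*y^9 - 8.120601*y^8 - 0.444410999999999*y^7 + 21.556178*y^6 - 13.11324*y^5 - 3.051783*y^4 + 17.707207*y^3 - 5.009805*y^2 - 2.072382*y + 4.330747)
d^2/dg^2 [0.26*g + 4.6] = 0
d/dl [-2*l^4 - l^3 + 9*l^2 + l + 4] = -8*l^3 - 3*l^2 + 18*l + 1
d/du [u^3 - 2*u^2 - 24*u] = 3*u^2 - 4*u - 24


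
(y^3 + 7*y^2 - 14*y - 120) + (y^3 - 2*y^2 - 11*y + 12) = 2*y^3 + 5*y^2 - 25*y - 108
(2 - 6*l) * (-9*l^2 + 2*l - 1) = 54*l^3 - 30*l^2 + 10*l - 2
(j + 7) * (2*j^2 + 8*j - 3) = 2*j^3 + 22*j^2 + 53*j - 21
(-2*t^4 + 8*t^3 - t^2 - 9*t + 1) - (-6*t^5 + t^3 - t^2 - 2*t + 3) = 6*t^5 - 2*t^4 + 7*t^3 - 7*t - 2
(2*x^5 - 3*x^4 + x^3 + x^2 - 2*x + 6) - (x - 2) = 2*x^5 - 3*x^4 + x^3 + x^2 - 3*x + 8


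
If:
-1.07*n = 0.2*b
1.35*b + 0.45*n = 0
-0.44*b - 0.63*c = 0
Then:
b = 0.00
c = 0.00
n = 0.00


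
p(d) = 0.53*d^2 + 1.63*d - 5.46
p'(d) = 1.06*d + 1.63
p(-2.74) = -5.95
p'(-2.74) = -1.27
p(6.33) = 26.09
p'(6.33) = 8.34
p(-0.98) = -6.55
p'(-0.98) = 0.59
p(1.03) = -3.22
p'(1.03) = 2.72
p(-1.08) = -6.60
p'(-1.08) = 0.49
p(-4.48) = -2.13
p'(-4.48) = -3.12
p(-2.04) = -6.58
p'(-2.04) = -0.53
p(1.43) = -2.05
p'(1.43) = 3.15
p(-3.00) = -5.58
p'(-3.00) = -1.55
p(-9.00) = 22.80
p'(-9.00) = -7.91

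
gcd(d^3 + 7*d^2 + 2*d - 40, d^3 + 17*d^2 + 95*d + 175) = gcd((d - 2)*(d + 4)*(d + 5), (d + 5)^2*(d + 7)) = d + 5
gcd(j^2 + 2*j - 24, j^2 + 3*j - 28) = j - 4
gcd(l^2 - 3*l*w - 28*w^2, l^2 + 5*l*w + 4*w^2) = l + 4*w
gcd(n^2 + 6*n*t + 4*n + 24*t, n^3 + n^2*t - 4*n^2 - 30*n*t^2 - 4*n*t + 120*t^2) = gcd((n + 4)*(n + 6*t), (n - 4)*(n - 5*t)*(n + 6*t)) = n + 6*t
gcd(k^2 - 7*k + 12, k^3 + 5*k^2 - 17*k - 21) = k - 3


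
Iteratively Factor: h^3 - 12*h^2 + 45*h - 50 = (h - 2)*(h^2 - 10*h + 25) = (h - 5)*(h - 2)*(h - 5)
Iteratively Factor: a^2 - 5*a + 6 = (a - 3)*(a - 2)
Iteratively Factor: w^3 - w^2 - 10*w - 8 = (w + 2)*(w^2 - 3*w - 4) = (w - 4)*(w + 2)*(w + 1)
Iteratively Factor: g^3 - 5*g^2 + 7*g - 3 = (g - 1)*(g^2 - 4*g + 3) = (g - 1)^2*(g - 3)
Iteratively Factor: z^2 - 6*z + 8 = (z - 4)*(z - 2)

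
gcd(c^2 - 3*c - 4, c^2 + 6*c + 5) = c + 1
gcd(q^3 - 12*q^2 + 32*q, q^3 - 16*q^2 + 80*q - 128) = q^2 - 12*q + 32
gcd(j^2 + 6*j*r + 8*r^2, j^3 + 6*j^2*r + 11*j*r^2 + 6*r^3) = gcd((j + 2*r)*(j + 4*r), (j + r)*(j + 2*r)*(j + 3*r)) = j + 2*r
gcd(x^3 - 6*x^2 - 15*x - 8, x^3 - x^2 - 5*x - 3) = x^2 + 2*x + 1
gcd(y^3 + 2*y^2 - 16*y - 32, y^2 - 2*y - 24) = y + 4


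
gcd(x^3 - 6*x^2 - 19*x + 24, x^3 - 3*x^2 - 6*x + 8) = x - 1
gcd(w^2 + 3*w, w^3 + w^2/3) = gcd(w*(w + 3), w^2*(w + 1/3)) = w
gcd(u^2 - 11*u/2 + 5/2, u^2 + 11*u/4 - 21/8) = 1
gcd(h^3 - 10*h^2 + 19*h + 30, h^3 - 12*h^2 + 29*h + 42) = h^2 - 5*h - 6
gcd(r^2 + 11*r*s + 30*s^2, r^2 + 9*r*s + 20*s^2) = r + 5*s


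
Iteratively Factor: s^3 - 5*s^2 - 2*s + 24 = (s - 3)*(s^2 - 2*s - 8) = (s - 3)*(s + 2)*(s - 4)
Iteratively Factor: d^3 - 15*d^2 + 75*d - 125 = (d - 5)*(d^2 - 10*d + 25) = (d - 5)^2*(d - 5)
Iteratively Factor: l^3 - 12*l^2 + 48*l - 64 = (l - 4)*(l^2 - 8*l + 16) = (l - 4)^2*(l - 4)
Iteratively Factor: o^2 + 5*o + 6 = (o + 3)*(o + 2)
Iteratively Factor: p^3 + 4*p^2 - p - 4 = (p - 1)*(p^2 + 5*p + 4) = (p - 1)*(p + 1)*(p + 4)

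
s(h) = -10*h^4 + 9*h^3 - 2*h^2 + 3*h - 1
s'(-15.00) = 141138.00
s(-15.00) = -537121.00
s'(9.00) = -27006.00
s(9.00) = -59185.00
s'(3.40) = -1270.64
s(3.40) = -996.52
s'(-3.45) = 1980.71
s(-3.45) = -1821.42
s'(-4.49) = 4186.04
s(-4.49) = -4933.76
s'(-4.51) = 4239.58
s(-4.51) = -5018.01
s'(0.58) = 1.96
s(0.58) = 0.69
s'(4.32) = -2735.26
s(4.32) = -2782.62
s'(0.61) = 1.53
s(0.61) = 0.74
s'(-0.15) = 4.34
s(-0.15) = -1.53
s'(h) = -40*h^3 + 27*h^2 - 4*h + 3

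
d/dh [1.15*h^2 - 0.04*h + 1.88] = 2.3*h - 0.04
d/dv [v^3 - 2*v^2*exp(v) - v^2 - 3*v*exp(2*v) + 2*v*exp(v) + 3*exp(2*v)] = -2*v^2*exp(v) + 3*v^2 - 6*v*exp(2*v) - 2*v*exp(v) - 2*v + 3*exp(2*v) + 2*exp(v)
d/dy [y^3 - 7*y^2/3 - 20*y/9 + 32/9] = 3*y^2 - 14*y/3 - 20/9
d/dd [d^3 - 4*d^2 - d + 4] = 3*d^2 - 8*d - 1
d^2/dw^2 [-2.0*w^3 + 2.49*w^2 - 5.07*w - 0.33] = 4.98 - 12.0*w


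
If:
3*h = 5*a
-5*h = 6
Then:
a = -18/25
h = -6/5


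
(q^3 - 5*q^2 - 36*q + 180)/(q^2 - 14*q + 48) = (q^2 + q - 30)/(q - 8)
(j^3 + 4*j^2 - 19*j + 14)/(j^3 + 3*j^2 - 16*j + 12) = (j + 7)/(j + 6)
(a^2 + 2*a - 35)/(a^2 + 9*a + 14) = (a - 5)/(a + 2)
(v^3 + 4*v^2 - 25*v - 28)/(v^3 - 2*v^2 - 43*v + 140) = (v + 1)/(v - 5)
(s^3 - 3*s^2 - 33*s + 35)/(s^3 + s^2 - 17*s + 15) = (s - 7)/(s - 3)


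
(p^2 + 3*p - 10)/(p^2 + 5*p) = (p - 2)/p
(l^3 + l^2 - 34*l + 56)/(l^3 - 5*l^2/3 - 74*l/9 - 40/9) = 9*(l^2 + 5*l - 14)/(9*l^2 + 21*l + 10)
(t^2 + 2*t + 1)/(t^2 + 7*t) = (t^2 + 2*t + 1)/(t*(t + 7))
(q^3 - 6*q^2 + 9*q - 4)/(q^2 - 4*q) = q - 2 + 1/q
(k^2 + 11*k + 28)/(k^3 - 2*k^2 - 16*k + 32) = (k + 7)/(k^2 - 6*k + 8)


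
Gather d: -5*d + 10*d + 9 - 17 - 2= 5*d - 10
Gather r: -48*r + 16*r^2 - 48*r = 16*r^2 - 96*r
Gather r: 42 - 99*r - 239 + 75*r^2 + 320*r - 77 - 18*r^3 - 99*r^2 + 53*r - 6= -18*r^3 - 24*r^2 + 274*r - 280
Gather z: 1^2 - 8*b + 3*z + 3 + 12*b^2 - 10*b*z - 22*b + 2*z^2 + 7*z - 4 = 12*b^2 - 30*b + 2*z^2 + z*(10 - 10*b)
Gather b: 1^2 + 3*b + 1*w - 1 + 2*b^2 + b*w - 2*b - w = 2*b^2 + b*(w + 1)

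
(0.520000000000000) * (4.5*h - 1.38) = 2.34*h - 0.7176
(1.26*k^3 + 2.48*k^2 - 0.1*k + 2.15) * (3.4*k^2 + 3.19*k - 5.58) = 4.284*k^5 + 12.4514*k^4 + 0.5404*k^3 - 6.8474*k^2 + 7.4165*k - 11.997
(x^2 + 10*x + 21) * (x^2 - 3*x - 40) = x^4 + 7*x^3 - 49*x^2 - 463*x - 840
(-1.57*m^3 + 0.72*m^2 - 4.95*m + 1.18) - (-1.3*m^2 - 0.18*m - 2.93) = -1.57*m^3 + 2.02*m^2 - 4.77*m + 4.11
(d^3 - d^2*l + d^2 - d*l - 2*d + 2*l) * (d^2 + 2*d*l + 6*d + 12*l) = d^5 + d^4*l + 7*d^4 - 2*d^3*l^2 + 7*d^3*l + 4*d^3 - 14*d^2*l^2 + 4*d^2*l - 12*d^2 - 8*d*l^2 - 12*d*l + 24*l^2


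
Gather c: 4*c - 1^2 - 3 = 4*c - 4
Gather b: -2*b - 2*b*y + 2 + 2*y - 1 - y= b*(-2*y - 2) + y + 1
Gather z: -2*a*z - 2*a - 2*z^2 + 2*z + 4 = -2*a - 2*z^2 + z*(2 - 2*a) + 4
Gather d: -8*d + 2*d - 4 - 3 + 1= -6*d - 6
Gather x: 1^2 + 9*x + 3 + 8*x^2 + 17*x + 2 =8*x^2 + 26*x + 6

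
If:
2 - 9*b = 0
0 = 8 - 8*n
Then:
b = 2/9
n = 1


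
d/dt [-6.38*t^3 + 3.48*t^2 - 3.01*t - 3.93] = -19.14*t^2 + 6.96*t - 3.01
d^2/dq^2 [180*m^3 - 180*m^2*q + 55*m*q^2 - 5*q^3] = 110*m - 30*q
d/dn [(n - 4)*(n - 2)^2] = (n - 2)*(3*n - 10)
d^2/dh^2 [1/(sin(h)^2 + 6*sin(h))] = 2*(-2*sin(h) - 9 - 15/sin(h) + 18/sin(h)^2 + 36/sin(h)^3)/(sin(h) + 6)^3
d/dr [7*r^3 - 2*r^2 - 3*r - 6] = 21*r^2 - 4*r - 3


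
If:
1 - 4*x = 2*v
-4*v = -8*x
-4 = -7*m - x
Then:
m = 31/56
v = 1/4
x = 1/8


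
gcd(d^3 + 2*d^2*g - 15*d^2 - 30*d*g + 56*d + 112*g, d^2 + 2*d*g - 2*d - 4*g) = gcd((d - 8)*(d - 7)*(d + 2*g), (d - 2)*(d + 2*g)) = d + 2*g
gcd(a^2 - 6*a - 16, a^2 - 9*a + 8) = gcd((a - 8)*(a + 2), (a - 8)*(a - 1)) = a - 8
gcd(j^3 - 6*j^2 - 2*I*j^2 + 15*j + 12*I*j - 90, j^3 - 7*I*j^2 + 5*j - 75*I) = j^2 - 2*I*j + 15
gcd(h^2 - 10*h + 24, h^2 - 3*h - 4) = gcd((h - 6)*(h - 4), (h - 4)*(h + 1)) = h - 4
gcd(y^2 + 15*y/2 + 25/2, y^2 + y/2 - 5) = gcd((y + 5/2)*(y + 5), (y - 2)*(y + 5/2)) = y + 5/2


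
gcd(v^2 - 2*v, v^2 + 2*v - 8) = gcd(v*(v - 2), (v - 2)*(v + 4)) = v - 2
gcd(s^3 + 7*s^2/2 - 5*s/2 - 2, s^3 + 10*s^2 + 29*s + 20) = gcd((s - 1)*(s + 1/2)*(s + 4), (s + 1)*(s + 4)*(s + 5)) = s + 4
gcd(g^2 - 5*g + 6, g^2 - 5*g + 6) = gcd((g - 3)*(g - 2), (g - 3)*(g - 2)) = g^2 - 5*g + 6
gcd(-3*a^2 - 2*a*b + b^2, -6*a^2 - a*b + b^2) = 3*a - b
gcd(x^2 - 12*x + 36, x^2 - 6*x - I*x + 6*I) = x - 6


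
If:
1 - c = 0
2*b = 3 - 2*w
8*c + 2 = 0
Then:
No Solution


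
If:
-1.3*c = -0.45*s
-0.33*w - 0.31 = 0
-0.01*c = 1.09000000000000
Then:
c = -109.00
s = -314.89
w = -0.94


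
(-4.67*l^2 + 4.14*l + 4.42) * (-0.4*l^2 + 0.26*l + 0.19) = 1.868*l^4 - 2.8702*l^3 - 1.5789*l^2 + 1.9358*l + 0.8398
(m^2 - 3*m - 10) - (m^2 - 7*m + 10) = 4*m - 20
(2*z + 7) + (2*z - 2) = 4*z + 5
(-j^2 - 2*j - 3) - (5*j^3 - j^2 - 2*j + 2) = -5*j^3 - 5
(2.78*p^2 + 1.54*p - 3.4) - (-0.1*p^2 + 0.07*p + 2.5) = 2.88*p^2 + 1.47*p - 5.9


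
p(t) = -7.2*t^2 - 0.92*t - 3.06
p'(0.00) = -0.92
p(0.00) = -3.06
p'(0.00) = -0.92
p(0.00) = -3.06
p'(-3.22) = 45.45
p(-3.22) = -74.75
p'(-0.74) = 9.74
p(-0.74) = -6.32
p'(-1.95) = 27.16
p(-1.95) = -28.64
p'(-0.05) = -0.20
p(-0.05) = -3.03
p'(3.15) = -46.28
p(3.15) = -77.40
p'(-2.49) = 34.94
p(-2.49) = -45.41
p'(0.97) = -14.89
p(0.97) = -10.73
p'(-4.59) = 65.18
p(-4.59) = -150.53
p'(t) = -14.4*t - 0.92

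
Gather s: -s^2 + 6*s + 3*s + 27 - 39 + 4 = -s^2 + 9*s - 8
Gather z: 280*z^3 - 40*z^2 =280*z^3 - 40*z^2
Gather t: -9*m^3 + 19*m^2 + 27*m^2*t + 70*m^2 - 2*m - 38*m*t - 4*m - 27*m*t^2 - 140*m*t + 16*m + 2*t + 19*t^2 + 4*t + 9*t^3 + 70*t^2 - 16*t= -9*m^3 + 89*m^2 + 10*m + 9*t^3 + t^2*(89 - 27*m) + t*(27*m^2 - 178*m - 10)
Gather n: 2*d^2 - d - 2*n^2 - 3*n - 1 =2*d^2 - d - 2*n^2 - 3*n - 1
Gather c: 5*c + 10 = 5*c + 10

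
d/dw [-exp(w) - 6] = -exp(w)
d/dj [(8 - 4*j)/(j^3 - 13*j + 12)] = 4*(-j^3 + 13*j + (j - 2)*(3*j^2 - 13) - 12)/(j^3 - 13*j + 12)^2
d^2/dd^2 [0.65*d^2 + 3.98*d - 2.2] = 1.30000000000000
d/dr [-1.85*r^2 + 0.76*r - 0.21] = 0.76 - 3.7*r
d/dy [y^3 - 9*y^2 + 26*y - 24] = 3*y^2 - 18*y + 26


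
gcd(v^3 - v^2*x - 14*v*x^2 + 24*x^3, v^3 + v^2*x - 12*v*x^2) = -v^2 - v*x + 12*x^2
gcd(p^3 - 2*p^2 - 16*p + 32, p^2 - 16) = p^2 - 16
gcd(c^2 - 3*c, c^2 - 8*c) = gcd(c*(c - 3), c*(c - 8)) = c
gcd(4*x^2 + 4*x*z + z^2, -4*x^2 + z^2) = 2*x + z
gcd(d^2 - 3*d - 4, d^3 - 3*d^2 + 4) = d + 1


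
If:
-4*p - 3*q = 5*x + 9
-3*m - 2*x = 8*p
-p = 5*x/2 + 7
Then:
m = 6*x + 56/3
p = -5*x/2 - 7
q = 5*x/3 + 19/3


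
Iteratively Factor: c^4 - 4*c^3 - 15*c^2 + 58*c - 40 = (c + 4)*(c^3 - 8*c^2 + 17*c - 10) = (c - 2)*(c + 4)*(c^2 - 6*c + 5) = (c - 5)*(c - 2)*(c + 4)*(c - 1)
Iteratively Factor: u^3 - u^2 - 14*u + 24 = (u - 2)*(u^2 + u - 12) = (u - 3)*(u - 2)*(u + 4)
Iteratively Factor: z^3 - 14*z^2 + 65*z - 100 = (z - 4)*(z^2 - 10*z + 25) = (z - 5)*(z - 4)*(z - 5)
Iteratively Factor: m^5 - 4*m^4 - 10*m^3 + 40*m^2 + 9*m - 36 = (m + 3)*(m^4 - 7*m^3 + 11*m^2 + 7*m - 12) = (m + 1)*(m + 3)*(m^3 - 8*m^2 + 19*m - 12) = (m - 3)*(m + 1)*(m + 3)*(m^2 - 5*m + 4) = (m - 3)*(m - 1)*(m + 1)*(m + 3)*(m - 4)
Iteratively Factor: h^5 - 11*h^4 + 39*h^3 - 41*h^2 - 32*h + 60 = (h - 2)*(h^4 - 9*h^3 + 21*h^2 + h - 30) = (h - 3)*(h - 2)*(h^3 - 6*h^2 + 3*h + 10) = (h - 3)*(h - 2)*(h + 1)*(h^2 - 7*h + 10) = (h - 3)*(h - 2)^2*(h + 1)*(h - 5)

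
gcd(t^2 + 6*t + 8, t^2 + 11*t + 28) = t + 4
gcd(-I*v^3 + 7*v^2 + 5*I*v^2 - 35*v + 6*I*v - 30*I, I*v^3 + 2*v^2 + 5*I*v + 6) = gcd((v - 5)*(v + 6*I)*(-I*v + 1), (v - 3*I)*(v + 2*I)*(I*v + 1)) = 1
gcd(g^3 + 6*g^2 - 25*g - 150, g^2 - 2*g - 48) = g + 6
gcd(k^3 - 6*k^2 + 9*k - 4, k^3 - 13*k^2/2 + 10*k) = k - 4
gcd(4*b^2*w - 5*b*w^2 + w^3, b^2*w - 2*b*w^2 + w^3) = -b*w + w^2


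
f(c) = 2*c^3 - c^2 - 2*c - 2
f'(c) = 6*c^2 - 2*c - 2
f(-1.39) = -6.52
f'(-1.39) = 12.37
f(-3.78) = -116.75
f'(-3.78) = 91.29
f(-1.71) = -11.50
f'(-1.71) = 18.96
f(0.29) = -2.62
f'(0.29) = -2.08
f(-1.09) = -3.60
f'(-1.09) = 7.31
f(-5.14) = -289.73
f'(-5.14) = 166.80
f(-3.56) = -97.79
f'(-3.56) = 81.16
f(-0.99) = -2.94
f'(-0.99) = 5.86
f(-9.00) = -1523.00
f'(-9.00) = 502.00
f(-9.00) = -1523.00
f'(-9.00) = 502.00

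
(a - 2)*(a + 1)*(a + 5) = a^3 + 4*a^2 - 7*a - 10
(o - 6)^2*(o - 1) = o^3 - 13*o^2 + 48*o - 36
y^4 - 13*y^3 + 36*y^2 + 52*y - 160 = (y - 8)*(y - 5)*(y - 2)*(y + 2)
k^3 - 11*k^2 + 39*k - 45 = (k - 5)*(k - 3)^2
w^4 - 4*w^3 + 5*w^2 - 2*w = w*(w - 2)*(w - 1)^2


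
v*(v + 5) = v^2 + 5*v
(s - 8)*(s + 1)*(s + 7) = s^3 - 57*s - 56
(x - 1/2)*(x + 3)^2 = x^3 + 11*x^2/2 + 6*x - 9/2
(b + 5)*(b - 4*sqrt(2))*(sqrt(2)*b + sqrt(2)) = sqrt(2)*b^3 - 8*b^2 + 6*sqrt(2)*b^2 - 48*b + 5*sqrt(2)*b - 40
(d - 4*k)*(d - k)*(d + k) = d^3 - 4*d^2*k - d*k^2 + 4*k^3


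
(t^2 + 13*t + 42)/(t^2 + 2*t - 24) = (t + 7)/(t - 4)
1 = 1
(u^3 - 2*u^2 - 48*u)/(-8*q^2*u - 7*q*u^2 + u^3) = (-u^2 + 2*u + 48)/(8*q^2 + 7*q*u - u^2)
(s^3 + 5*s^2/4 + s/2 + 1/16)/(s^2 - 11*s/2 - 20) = (16*s^3 + 20*s^2 + 8*s + 1)/(8*(2*s^2 - 11*s - 40))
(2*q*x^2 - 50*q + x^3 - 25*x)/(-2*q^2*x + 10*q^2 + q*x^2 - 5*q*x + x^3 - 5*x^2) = (x + 5)/(-q + x)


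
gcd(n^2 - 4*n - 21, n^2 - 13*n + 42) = n - 7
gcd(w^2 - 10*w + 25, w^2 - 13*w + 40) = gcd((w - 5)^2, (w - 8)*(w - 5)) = w - 5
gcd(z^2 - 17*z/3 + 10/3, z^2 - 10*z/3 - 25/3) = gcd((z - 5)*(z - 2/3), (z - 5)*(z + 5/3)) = z - 5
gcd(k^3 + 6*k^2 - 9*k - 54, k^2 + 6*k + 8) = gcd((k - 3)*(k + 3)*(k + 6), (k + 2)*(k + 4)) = 1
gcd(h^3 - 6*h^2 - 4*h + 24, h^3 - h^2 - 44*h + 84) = h^2 - 8*h + 12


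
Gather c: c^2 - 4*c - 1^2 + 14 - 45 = c^2 - 4*c - 32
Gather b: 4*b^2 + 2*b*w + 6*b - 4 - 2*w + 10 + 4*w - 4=4*b^2 + b*(2*w + 6) + 2*w + 2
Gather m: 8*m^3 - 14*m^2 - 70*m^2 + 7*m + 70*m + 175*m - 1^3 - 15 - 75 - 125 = 8*m^3 - 84*m^2 + 252*m - 216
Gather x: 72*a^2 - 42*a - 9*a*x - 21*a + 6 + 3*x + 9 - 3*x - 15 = 72*a^2 - 9*a*x - 63*a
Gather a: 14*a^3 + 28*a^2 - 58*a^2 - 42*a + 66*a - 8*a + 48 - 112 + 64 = 14*a^3 - 30*a^2 + 16*a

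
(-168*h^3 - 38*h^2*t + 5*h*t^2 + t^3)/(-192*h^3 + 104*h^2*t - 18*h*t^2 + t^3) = (28*h^2 + 11*h*t + t^2)/(32*h^2 - 12*h*t + t^2)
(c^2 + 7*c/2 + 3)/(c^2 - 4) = (c + 3/2)/(c - 2)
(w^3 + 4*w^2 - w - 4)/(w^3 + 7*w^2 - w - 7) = (w + 4)/(w + 7)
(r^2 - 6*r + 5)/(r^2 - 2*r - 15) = (r - 1)/(r + 3)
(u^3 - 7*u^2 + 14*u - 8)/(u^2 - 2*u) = u - 5 + 4/u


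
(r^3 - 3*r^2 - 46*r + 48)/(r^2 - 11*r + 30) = (r^3 - 3*r^2 - 46*r + 48)/(r^2 - 11*r + 30)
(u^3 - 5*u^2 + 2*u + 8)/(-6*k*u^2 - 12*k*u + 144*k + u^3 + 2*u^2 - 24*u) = (u^2 - u - 2)/(-6*k*u - 36*k + u^2 + 6*u)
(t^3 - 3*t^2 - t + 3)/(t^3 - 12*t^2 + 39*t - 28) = (t^2 - 2*t - 3)/(t^2 - 11*t + 28)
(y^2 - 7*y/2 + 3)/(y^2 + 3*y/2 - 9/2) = (y - 2)/(y + 3)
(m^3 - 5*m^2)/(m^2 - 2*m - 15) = m^2/(m + 3)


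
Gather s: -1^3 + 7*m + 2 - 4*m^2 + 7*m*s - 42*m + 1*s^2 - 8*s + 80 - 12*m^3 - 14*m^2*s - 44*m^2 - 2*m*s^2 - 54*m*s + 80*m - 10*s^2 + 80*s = -12*m^3 - 48*m^2 + 45*m + s^2*(-2*m - 9) + s*(-14*m^2 - 47*m + 72) + 81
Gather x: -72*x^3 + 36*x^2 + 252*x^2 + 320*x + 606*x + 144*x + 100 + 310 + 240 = -72*x^3 + 288*x^2 + 1070*x + 650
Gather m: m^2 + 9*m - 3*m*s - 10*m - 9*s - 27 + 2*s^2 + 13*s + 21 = m^2 + m*(-3*s - 1) + 2*s^2 + 4*s - 6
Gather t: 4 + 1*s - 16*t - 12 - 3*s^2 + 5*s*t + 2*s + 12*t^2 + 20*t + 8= -3*s^2 + 3*s + 12*t^2 + t*(5*s + 4)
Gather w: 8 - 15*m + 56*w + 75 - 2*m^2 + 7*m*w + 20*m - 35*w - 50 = -2*m^2 + 5*m + w*(7*m + 21) + 33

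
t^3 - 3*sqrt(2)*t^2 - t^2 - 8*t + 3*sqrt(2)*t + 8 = (t - 1)*(t - 4*sqrt(2))*(t + sqrt(2))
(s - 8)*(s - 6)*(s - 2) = s^3 - 16*s^2 + 76*s - 96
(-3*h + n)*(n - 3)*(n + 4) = -3*h*n^2 - 3*h*n + 36*h + n^3 + n^2 - 12*n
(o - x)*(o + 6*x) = o^2 + 5*o*x - 6*x^2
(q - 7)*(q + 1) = q^2 - 6*q - 7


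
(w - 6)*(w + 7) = w^2 + w - 42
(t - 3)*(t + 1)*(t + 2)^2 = t^4 + 2*t^3 - 7*t^2 - 20*t - 12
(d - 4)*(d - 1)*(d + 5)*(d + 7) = d^4 + 7*d^3 - 21*d^2 - 127*d + 140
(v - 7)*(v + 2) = v^2 - 5*v - 14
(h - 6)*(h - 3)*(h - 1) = h^3 - 10*h^2 + 27*h - 18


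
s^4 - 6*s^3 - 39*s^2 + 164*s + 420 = (s - 7)*(s - 6)*(s + 2)*(s + 5)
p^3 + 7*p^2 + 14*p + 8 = (p + 1)*(p + 2)*(p + 4)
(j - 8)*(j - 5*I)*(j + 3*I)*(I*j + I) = I*j^4 + 2*j^3 - 7*I*j^3 - 14*j^2 + 7*I*j^2 - 16*j - 105*I*j - 120*I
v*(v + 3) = v^2 + 3*v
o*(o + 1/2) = o^2 + o/2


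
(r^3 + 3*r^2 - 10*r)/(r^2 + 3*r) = (r^2 + 3*r - 10)/(r + 3)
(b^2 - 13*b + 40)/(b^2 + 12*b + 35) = (b^2 - 13*b + 40)/(b^2 + 12*b + 35)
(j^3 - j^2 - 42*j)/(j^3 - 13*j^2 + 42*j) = (j + 6)/(j - 6)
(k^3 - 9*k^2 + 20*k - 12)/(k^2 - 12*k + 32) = (k^3 - 9*k^2 + 20*k - 12)/(k^2 - 12*k + 32)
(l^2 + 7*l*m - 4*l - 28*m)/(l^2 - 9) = (l^2 + 7*l*m - 4*l - 28*m)/(l^2 - 9)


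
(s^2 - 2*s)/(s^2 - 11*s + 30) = s*(s - 2)/(s^2 - 11*s + 30)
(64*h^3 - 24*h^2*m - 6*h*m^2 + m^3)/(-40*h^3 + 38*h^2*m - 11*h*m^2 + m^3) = (-32*h^2 - 4*h*m + m^2)/(20*h^2 - 9*h*m + m^2)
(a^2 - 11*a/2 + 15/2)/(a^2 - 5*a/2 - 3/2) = (2*a - 5)/(2*a + 1)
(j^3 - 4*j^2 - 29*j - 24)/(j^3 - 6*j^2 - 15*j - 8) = (j + 3)/(j + 1)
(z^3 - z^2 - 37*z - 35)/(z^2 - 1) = (z^2 - 2*z - 35)/(z - 1)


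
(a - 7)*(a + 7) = a^2 - 49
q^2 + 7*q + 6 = (q + 1)*(q + 6)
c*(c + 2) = c^2 + 2*c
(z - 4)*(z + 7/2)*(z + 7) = z^3 + 13*z^2/2 - 35*z/2 - 98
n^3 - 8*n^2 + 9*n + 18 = (n - 6)*(n - 3)*(n + 1)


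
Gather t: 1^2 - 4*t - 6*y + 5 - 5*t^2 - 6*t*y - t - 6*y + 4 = -5*t^2 + t*(-6*y - 5) - 12*y + 10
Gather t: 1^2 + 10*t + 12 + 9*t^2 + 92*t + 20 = 9*t^2 + 102*t + 33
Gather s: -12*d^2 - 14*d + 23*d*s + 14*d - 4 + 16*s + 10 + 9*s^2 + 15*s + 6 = -12*d^2 + 9*s^2 + s*(23*d + 31) + 12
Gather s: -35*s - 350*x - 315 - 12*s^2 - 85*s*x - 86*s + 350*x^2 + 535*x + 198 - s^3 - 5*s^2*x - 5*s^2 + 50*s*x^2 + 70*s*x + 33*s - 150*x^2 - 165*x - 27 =-s^3 + s^2*(-5*x - 17) + s*(50*x^2 - 15*x - 88) + 200*x^2 + 20*x - 144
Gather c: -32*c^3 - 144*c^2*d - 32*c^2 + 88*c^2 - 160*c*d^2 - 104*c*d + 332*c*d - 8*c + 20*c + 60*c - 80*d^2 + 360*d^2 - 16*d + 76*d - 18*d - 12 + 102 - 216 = -32*c^3 + c^2*(56 - 144*d) + c*(-160*d^2 + 228*d + 72) + 280*d^2 + 42*d - 126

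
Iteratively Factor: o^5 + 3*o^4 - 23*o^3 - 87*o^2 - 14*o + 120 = (o - 5)*(o^4 + 8*o^3 + 17*o^2 - 2*o - 24) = (o - 5)*(o + 3)*(o^3 + 5*o^2 + 2*o - 8) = (o - 5)*(o + 3)*(o + 4)*(o^2 + o - 2) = (o - 5)*(o + 2)*(o + 3)*(o + 4)*(o - 1)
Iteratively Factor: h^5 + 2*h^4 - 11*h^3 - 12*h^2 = (h)*(h^4 + 2*h^3 - 11*h^2 - 12*h) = h^2*(h^3 + 2*h^2 - 11*h - 12) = h^2*(h - 3)*(h^2 + 5*h + 4) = h^2*(h - 3)*(h + 4)*(h + 1)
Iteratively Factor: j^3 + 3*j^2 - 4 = (j + 2)*(j^2 + j - 2) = (j + 2)^2*(j - 1)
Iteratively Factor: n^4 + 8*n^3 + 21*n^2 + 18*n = (n)*(n^3 + 8*n^2 + 21*n + 18) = n*(n + 2)*(n^2 + 6*n + 9) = n*(n + 2)*(n + 3)*(n + 3)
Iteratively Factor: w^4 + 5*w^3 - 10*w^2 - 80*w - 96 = (w + 3)*(w^3 + 2*w^2 - 16*w - 32) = (w + 2)*(w + 3)*(w^2 - 16) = (w + 2)*(w + 3)*(w + 4)*(w - 4)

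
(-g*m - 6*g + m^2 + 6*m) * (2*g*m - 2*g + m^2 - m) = -2*g^2*m^2 - 10*g^2*m + 12*g^2 + g*m^3 + 5*g*m^2 - 6*g*m + m^4 + 5*m^3 - 6*m^2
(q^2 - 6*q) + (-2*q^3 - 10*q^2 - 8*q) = -2*q^3 - 9*q^2 - 14*q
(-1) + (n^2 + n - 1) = n^2 + n - 2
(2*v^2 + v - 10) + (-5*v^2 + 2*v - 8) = -3*v^2 + 3*v - 18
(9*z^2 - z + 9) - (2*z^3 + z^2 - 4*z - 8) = -2*z^3 + 8*z^2 + 3*z + 17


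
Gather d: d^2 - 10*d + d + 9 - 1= d^2 - 9*d + 8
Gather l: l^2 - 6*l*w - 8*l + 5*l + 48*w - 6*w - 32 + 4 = l^2 + l*(-6*w - 3) + 42*w - 28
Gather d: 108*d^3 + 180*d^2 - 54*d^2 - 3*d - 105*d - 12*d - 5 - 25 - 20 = 108*d^3 + 126*d^2 - 120*d - 50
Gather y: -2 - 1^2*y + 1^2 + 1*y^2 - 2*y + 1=y^2 - 3*y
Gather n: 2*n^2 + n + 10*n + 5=2*n^2 + 11*n + 5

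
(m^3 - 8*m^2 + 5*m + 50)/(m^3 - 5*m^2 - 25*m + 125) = (m + 2)/(m + 5)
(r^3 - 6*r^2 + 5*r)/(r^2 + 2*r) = (r^2 - 6*r + 5)/(r + 2)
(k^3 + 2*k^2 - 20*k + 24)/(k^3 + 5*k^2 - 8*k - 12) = (k - 2)/(k + 1)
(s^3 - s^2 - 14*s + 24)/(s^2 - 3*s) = s + 2 - 8/s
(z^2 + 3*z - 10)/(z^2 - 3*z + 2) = (z + 5)/(z - 1)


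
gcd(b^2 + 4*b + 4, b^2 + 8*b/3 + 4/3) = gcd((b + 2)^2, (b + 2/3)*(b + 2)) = b + 2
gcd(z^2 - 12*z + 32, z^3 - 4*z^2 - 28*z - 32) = z - 8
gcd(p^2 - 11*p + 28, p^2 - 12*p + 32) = p - 4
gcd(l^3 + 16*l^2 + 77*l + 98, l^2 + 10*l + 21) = l + 7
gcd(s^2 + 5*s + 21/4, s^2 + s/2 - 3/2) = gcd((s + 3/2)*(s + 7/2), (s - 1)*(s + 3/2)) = s + 3/2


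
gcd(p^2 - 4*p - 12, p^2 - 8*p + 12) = p - 6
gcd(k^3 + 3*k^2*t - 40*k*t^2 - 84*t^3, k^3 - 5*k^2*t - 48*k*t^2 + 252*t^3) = -k^2 - k*t + 42*t^2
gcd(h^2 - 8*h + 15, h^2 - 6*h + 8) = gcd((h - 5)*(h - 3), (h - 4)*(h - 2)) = 1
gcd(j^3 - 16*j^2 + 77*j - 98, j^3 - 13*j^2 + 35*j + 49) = j^2 - 14*j + 49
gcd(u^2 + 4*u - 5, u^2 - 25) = u + 5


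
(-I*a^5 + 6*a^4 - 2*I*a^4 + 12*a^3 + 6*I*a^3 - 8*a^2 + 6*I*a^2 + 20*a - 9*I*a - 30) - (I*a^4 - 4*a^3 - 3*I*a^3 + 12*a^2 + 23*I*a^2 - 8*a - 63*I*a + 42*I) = -I*a^5 + 6*a^4 - 3*I*a^4 + 16*a^3 + 9*I*a^3 - 20*a^2 - 17*I*a^2 + 28*a + 54*I*a - 30 - 42*I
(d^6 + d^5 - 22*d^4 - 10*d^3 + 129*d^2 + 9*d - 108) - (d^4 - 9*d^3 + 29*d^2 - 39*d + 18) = d^6 + d^5 - 23*d^4 - d^3 + 100*d^2 + 48*d - 126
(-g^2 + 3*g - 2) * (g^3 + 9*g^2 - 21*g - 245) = -g^5 - 6*g^4 + 46*g^3 + 164*g^2 - 693*g + 490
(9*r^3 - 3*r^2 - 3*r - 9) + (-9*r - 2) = 9*r^3 - 3*r^2 - 12*r - 11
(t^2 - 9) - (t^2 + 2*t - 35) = 26 - 2*t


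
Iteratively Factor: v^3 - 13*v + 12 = (v - 3)*(v^2 + 3*v - 4) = (v - 3)*(v + 4)*(v - 1)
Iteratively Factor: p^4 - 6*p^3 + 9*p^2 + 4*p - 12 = (p - 2)*(p^3 - 4*p^2 + p + 6) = (p - 2)*(p + 1)*(p^2 - 5*p + 6) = (p - 2)^2*(p + 1)*(p - 3)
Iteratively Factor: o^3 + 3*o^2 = (o)*(o^2 + 3*o) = o*(o + 3)*(o)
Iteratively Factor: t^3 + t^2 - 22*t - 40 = (t + 4)*(t^2 - 3*t - 10) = (t + 2)*(t + 4)*(t - 5)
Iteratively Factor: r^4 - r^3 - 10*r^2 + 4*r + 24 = (r + 2)*(r^3 - 3*r^2 - 4*r + 12) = (r - 2)*(r + 2)*(r^2 - r - 6) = (r - 3)*(r - 2)*(r + 2)*(r + 2)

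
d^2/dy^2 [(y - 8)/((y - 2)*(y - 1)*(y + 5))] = 6*(y^5 - 14*y^4 - 37*y^3 + 52*y^2 + 268*y - 354)/(y^9 + 6*y^8 - 27*y^7 - 118*y^6 + 471*y^5 + 354*y^4 - 3457*y^3 + 5670*y^2 - 3900*y + 1000)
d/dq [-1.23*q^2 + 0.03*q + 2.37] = 0.03 - 2.46*q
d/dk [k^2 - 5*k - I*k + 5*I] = 2*k - 5 - I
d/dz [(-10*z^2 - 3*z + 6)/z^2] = 3*(z - 4)/z^3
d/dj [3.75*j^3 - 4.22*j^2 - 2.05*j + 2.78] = 11.25*j^2 - 8.44*j - 2.05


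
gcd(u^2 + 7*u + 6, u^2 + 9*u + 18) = u + 6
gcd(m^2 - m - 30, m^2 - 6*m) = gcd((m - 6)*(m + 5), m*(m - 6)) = m - 6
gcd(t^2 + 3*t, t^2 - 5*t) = t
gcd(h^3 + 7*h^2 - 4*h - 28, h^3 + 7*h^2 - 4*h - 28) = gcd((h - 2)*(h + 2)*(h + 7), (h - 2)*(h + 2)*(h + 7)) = h^3 + 7*h^2 - 4*h - 28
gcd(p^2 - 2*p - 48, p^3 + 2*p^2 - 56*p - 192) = p^2 - 2*p - 48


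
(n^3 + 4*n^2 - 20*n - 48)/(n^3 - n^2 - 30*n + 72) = (n + 2)/(n - 3)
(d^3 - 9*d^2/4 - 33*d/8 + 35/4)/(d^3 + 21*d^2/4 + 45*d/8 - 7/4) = (8*d^2 - 34*d + 35)/(8*d^2 + 26*d - 7)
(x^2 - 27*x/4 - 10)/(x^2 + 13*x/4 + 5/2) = (x - 8)/(x + 2)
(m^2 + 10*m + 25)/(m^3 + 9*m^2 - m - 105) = (m + 5)/(m^2 + 4*m - 21)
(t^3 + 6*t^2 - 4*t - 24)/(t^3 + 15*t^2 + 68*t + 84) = (t - 2)/(t + 7)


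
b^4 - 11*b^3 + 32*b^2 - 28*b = b*(b - 7)*(b - 2)^2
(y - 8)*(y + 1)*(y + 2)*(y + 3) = y^4 - 2*y^3 - 37*y^2 - 82*y - 48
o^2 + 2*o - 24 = (o - 4)*(o + 6)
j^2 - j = j*(j - 1)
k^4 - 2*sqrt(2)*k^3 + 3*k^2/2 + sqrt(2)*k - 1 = (k - sqrt(2))^2*(k - sqrt(2)/2)*(k + sqrt(2)/2)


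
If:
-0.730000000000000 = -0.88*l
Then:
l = 0.83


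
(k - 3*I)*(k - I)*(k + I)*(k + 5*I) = k^4 + 2*I*k^3 + 16*k^2 + 2*I*k + 15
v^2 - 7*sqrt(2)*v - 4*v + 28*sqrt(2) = (v - 4)*(v - 7*sqrt(2))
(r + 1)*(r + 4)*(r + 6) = r^3 + 11*r^2 + 34*r + 24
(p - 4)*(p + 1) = p^2 - 3*p - 4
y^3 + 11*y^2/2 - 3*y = y*(y - 1/2)*(y + 6)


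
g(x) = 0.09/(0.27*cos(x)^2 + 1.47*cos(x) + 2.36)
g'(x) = 0.09*(0.54*sin(x)*cos(x) + 1.47*sin(x))/(0.27*cos(x)^2 + 1.47*cos(x) + 2.36)^2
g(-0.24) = 0.02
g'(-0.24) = -0.00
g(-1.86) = 0.05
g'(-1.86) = -0.03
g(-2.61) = 0.07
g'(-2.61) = -0.03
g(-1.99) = 0.05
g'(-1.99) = -0.03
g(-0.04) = 0.02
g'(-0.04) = -0.00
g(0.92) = 0.03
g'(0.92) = 0.01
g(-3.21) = 0.08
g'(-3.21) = 0.00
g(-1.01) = 0.03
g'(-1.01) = -0.01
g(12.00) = 0.02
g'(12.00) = -0.00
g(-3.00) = 0.08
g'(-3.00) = -0.00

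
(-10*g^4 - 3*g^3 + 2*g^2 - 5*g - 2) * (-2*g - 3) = 20*g^5 + 36*g^4 + 5*g^3 + 4*g^2 + 19*g + 6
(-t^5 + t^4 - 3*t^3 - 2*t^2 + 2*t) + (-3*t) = -t^5 + t^4 - 3*t^3 - 2*t^2 - t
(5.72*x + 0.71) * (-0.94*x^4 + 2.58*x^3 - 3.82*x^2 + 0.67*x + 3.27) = -5.3768*x^5 + 14.0902*x^4 - 20.0186*x^3 + 1.1202*x^2 + 19.1801*x + 2.3217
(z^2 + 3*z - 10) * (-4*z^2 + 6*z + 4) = -4*z^4 - 6*z^3 + 62*z^2 - 48*z - 40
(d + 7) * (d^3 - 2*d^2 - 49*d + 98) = d^4 + 5*d^3 - 63*d^2 - 245*d + 686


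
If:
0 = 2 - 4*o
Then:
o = 1/2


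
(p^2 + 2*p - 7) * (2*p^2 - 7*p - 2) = 2*p^4 - 3*p^3 - 30*p^2 + 45*p + 14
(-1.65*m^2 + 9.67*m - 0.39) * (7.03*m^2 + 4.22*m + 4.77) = -11.5995*m^4 + 61.0171*m^3 + 30.1952*m^2 + 44.4801*m - 1.8603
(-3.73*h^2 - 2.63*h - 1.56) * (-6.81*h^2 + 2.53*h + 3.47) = 25.4013*h^4 + 8.4734*h^3 - 8.9734*h^2 - 13.0729*h - 5.4132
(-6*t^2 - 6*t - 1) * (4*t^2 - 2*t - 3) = -24*t^4 - 12*t^3 + 26*t^2 + 20*t + 3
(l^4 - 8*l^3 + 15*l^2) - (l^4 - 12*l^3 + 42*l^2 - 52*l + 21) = 4*l^3 - 27*l^2 + 52*l - 21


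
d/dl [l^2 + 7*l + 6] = 2*l + 7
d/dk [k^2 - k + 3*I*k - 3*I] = 2*k - 1 + 3*I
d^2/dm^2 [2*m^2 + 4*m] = 4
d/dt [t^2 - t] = 2*t - 1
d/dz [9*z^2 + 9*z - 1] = 18*z + 9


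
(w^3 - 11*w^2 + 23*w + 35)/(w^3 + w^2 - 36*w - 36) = (w^2 - 12*w + 35)/(w^2 - 36)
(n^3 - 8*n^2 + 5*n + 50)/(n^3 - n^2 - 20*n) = (n^2 - 3*n - 10)/(n*(n + 4))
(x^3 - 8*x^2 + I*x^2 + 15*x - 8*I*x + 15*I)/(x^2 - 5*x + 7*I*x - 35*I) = (x^2 + x*(-3 + I) - 3*I)/(x + 7*I)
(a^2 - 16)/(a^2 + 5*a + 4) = (a - 4)/(a + 1)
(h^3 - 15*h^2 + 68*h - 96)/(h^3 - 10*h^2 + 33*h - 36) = (h - 8)/(h - 3)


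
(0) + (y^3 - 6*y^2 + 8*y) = y^3 - 6*y^2 + 8*y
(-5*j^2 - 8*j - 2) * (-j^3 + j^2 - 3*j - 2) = 5*j^5 + 3*j^4 + 9*j^3 + 32*j^2 + 22*j + 4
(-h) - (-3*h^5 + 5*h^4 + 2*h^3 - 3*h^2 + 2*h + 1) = 3*h^5 - 5*h^4 - 2*h^3 + 3*h^2 - 3*h - 1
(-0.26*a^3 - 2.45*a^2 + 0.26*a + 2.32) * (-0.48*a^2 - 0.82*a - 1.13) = 0.1248*a^5 + 1.3892*a^4 + 2.178*a^3 + 1.4417*a^2 - 2.1962*a - 2.6216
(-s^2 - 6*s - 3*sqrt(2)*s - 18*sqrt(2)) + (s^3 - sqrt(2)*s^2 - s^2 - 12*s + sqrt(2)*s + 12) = s^3 - 2*s^2 - sqrt(2)*s^2 - 18*s - 2*sqrt(2)*s - 18*sqrt(2) + 12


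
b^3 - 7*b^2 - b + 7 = (b - 7)*(b - 1)*(b + 1)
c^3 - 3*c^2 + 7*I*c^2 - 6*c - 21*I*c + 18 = (c - 3)*(c + I)*(c + 6*I)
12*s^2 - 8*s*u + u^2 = (-6*s + u)*(-2*s + u)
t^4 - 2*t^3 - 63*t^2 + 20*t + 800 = (t - 8)*(t - 4)*(t + 5)^2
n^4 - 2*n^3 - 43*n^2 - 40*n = n*(n - 8)*(n + 1)*(n + 5)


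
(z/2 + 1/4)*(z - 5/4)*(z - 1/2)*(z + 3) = z^4/2 + 7*z^3/8 - 2*z^2 - 7*z/32 + 15/32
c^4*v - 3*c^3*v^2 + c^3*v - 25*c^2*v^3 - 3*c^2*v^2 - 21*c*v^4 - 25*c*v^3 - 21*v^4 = (c - 7*v)*(c + v)*(c + 3*v)*(c*v + v)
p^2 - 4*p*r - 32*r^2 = (p - 8*r)*(p + 4*r)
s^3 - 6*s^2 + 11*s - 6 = (s - 3)*(s - 2)*(s - 1)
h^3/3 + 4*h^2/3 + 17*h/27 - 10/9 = (h/3 + 1)*(h - 2/3)*(h + 5/3)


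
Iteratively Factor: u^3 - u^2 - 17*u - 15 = (u - 5)*(u^2 + 4*u + 3) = (u - 5)*(u + 3)*(u + 1)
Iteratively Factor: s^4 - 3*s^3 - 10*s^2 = (s - 5)*(s^3 + 2*s^2) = (s - 5)*(s + 2)*(s^2) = s*(s - 5)*(s + 2)*(s)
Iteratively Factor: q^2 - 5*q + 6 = (q - 3)*(q - 2)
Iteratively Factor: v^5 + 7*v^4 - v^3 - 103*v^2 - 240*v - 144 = (v + 1)*(v^4 + 6*v^3 - 7*v^2 - 96*v - 144) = (v - 4)*(v + 1)*(v^3 + 10*v^2 + 33*v + 36) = (v - 4)*(v + 1)*(v + 3)*(v^2 + 7*v + 12) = (v - 4)*(v + 1)*(v + 3)^2*(v + 4)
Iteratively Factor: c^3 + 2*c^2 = (c)*(c^2 + 2*c) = c^2*(c + 2)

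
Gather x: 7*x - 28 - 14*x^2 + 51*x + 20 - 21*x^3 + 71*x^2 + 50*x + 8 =-21*x^3 + 57*x^2 + 108*x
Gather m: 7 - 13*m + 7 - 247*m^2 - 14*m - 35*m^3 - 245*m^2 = -35*m^3 - 492*m^2 - 27*m + 14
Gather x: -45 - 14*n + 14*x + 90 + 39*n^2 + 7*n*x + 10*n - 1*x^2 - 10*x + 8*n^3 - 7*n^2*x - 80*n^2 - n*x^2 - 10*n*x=8*n^3 - 41*n^2 - 4*n + x^2*(-n - 1) + x*(-7*n^2 - 3*n + 4) + 45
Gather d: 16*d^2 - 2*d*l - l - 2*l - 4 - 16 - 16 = 16*d^2 - 2*d*l - 3*l - 36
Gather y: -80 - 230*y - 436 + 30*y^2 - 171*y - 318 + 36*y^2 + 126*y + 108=66*y^2 - 275*y - 726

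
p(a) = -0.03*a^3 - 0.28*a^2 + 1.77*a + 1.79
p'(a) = -0.09*a^2 - 0.56*a + 1.77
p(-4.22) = -8.41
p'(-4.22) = 2.53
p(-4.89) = -10.05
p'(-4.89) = 2.36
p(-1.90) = -2.38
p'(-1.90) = 2.51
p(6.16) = -4.94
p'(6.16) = -5.09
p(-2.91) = -4.99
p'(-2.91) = 2.64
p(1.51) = 3.72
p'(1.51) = 0.72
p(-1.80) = -2.13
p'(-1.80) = 2.49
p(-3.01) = -5.26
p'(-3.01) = 2.64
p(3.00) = 3.77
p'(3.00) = -0.72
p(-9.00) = -14.95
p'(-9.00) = -0.48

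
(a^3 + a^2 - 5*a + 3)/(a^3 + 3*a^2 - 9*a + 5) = (a + 3)/(a + 5)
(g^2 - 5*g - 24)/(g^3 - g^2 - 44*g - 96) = 1/(g + 4)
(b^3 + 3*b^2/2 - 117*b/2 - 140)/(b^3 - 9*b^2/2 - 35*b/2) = (b^2 - b - 56)/(b*(b - 7))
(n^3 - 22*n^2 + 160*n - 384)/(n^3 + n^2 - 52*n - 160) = (n^2 - 14*n + 48)/(n^2 + 9*n + 20)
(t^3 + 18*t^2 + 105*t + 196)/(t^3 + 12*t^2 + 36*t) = (t^3 + 18*t^2 + 105*t + 196)/(t*(t^2 + 12*t + 36))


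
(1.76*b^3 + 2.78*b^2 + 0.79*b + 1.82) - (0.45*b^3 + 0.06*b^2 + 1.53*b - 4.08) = 1.31*b^3 + 2.72*b^2 - 0.74*b + 5.9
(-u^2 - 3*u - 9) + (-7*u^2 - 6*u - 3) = -8*u^2 - 9*u - 12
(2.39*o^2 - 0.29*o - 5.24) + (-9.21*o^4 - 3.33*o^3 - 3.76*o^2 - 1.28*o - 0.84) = -9.21*o^4 - 3.33*o^3 - 1.37*o^2 - 1.57*o - 6.08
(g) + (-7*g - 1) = -6*g - 1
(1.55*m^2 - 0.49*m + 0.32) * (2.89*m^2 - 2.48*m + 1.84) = 4.4795*m^4 - 5.2601*m^3 + 4.992*m^2 - 1.6952*m + 0.5888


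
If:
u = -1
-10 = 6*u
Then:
No Solution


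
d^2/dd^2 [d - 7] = 0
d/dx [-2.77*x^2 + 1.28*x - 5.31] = 1.28 - 5.54*x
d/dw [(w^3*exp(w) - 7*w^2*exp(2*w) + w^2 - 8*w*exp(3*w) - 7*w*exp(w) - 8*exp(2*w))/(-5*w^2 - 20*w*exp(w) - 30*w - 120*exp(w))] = ((w^2 + 4*w*exp(w) + 6*w + 24*exp(w))*(-w^3*exp(w) + 14*w^2*exp(2*w) - 3*w^2*exp(w) + 24*w*exp(3*w) + 14*w*exp(2*w) + 7*w*exp(w) - 2*w + 8*exp(3*w) + 16*exp(2*w) + 7*exp(w)) - 2*(2*w*exp(w) + w + 14*exp(w) + 3)*(-w^3*exp(w) + 7*w^2*exp(2*w) - w^2 + 8*w*exp(3*w) + 7*w*exp(w) + 8*exp(2*w)))/(5*(w^2 + 4*w*exp(w) + 6*w + 24*exp(w))^2)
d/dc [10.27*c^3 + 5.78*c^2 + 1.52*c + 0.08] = 30.81*c^2 + 11.56*c + 1.52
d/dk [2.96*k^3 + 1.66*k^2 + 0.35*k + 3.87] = 8.88*k^2 + 3.32*k + 0.35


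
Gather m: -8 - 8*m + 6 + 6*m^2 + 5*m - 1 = 6*m^2 - 3*m - 3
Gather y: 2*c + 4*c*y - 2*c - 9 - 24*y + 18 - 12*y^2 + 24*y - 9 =4*c*y - 12*y^2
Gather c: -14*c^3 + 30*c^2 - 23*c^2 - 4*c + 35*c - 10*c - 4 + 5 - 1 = -14*c^3 + 7*c^2 + 21*c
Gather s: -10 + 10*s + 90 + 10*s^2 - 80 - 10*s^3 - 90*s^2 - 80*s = -10*s^3 - 80*s^2 - 70*s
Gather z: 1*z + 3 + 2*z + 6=3*z + 9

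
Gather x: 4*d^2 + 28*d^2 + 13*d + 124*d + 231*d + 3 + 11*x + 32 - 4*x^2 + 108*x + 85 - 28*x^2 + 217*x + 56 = 32*d^2 + 368*d - 32*x^2 + 336*x + 176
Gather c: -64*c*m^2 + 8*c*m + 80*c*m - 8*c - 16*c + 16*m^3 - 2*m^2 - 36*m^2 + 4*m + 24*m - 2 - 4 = c*(-64*m^2 + 88*m - 24) + 16*m^3 - 38*m^2 + 28*m - 6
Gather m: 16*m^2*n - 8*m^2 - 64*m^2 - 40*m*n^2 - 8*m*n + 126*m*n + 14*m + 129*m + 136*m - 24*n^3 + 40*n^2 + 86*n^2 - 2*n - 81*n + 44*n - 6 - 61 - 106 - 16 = m^2*(16*n - 72) + m*(-40*n^2 + 118*n + 279) - 24*n^3 + 126*n^2 - 39*n - 189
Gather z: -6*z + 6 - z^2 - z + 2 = -z^2 - 7*z + 8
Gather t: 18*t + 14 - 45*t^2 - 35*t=-45*t^2 - 17*t + 14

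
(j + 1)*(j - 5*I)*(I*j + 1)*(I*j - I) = -j^4 + 6*I*j^3 + 6*j^2 - 6*I*j - 5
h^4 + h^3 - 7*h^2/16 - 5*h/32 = h*(h - 1/2)*(h + 1/4)*(h + 5/4)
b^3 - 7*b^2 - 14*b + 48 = (b - 8)*(b - 2)*(b + 3)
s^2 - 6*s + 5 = (s - 5)*(s - 1)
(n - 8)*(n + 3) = n^2 - 5*n - 24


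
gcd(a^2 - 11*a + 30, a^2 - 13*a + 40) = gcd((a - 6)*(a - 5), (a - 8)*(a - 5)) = a - 5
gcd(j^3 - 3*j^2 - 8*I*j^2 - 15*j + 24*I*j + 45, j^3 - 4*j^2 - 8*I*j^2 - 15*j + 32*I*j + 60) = j^2 - 8*I*j - 15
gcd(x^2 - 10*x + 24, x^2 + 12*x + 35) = 1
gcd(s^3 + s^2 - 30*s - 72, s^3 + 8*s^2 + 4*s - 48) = s + 4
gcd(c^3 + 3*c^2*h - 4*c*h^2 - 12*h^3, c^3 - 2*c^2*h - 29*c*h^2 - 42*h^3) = c^2 + 5*c*h + 6*h^2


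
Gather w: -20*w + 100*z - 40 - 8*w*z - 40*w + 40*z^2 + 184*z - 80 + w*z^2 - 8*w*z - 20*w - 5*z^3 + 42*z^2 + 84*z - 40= w*(z^2 - 16*z - 80) - 5*z^3 + 82*z^2 + 368*z - 160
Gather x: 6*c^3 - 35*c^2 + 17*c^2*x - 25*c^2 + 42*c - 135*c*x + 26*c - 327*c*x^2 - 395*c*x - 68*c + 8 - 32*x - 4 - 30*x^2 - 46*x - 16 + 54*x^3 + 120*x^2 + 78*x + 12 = 6*c^3 - 60*c^2 + 54*x^3 + x^2*(90 - 327*c) + x*(17*c^2 - 530*c)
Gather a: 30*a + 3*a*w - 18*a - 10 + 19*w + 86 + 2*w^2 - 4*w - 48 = a*(3*w + 12) + 2*w^2 + 15*w + 28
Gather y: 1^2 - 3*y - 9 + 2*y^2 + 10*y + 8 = 2*y^2 + 7*y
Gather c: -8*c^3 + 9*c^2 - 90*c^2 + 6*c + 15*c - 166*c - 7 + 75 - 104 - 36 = -8*c^3 - 81*c^2 - 145*c - 72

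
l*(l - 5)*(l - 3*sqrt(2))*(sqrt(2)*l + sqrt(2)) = sqrt(2)*l^4 - 6*l^3 - 4*sqrt(2)*l^3 - 5*sqrt(2)*l^2 + 24*l^2 + 30*l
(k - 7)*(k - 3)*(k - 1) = k^3 - 11*k^2 + 31*k - 21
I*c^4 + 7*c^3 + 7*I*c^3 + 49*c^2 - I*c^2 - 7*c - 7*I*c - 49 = (c - 1)*(c + 7)*(c - 7*I)*(I*c + I)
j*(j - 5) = j^2 - 5*j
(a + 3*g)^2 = a^2 + 6*a*g + 9*g^2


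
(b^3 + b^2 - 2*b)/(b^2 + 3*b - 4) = b*(b + 2)/(b + 4)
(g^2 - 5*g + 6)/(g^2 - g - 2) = (g - 3)/(g + 1)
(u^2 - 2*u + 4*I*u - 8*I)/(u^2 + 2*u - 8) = (u + 4*I)/(u + 4)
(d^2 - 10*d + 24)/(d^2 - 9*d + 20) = (d - 6)/(d - 5)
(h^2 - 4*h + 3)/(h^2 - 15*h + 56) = (h^2 - 4*h + 3)/(h^2 - 15*h + 56)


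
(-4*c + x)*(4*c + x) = -16*c^2 + x^2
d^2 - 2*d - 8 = (d - 4)*(d + 2)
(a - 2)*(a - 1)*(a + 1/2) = a^3 - 5*a^2/2 + a/2 + 1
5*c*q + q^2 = q*(5*c + q)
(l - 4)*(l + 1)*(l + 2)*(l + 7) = l^4 + 6*l^3 - 17*l^2 - 78*l - 56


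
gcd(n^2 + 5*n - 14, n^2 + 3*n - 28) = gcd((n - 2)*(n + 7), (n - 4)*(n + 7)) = n + 7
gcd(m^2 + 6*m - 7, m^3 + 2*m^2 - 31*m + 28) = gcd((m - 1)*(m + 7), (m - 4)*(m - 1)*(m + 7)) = m^2 + 6*m - 7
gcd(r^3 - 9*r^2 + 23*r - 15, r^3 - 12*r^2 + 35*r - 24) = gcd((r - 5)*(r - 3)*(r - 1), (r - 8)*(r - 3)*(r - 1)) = r^2 - 4*r + 3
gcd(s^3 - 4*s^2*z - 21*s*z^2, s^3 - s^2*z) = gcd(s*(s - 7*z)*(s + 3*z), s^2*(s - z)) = s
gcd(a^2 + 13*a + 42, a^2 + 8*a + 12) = a + 6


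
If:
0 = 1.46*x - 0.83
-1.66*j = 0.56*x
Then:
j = -0.19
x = 0.57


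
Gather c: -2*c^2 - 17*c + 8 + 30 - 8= -2*c^2 - 17*c + 30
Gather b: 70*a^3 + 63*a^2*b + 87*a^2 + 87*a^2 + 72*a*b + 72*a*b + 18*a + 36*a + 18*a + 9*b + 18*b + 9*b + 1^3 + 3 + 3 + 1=70*a^3 + 174*a^2 + 72*a + b*(63*a^2 + 144*a + 36) + 8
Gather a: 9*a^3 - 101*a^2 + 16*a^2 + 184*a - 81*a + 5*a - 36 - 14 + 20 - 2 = 9*a^3 - 85*a^2 + 108*a - 32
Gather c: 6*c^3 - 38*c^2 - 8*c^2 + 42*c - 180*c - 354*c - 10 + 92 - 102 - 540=6*c^3 - 46*c^2 - 492*c - 560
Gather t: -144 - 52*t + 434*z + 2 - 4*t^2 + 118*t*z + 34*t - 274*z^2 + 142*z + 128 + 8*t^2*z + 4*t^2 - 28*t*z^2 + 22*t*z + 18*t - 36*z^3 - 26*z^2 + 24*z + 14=8*t^2*z + t*(-28*z^2 + 140*z) - 36*z^3 - 300*z^2 + 600*z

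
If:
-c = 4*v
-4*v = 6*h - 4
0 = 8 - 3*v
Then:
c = -32/3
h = -10/9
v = 8/3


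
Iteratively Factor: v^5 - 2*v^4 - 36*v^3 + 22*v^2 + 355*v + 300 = (v + 1)*(v^4 - 3*v^3 - 33*v^2 + 55*v + 300) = (v + 1)*(v + 3)*(v^3 - 6*v^2 - 15*v + 100) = (v - 5)*(v + 1)*(v + 3)*(v^2 - v - 20) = (v - 5)*(v + 1)*(v + 3)*(v + 4)*(v - 5)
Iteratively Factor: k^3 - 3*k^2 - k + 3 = (k - 1)*(k^2 - 2*k - 3) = (k - 3)*(k - 1)*(k + 1)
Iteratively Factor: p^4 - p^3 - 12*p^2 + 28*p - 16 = (p - 2)*(p^3 + p^2 - 10*p + 8) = (p - 2)*(p + 4)*(p^2 - 3*p + 2) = (p - 2)^2*(p + 4)*(p - 1)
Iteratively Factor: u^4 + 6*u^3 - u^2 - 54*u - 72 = (u - 3)*(u^3 + 9*u^2 + 26*u + 24) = (u - 3)*(u + 2)*(u^2 + 7*u + 12) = (u - 3)*(u + 2)*(u + 4)*(u + 3)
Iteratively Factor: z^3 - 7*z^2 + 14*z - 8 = (z - 4)*(z^2 - 3*z + 2) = (z - 4)*(z - 2)*(z - 1)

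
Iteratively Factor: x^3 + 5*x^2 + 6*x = (x + 2)*(x^2 + 3*x) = x*(x + 2)*(x + 3)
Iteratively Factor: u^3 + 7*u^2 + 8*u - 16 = (u - 1)*(u^2 + 8*u + 16) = (u - 1)*(u + 4)*(u + 4)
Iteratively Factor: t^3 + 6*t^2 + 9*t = (t + 3)*(t^2 + 3*t) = t*(t + 3)*(t + 3)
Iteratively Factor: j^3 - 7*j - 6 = (j - 3)*(j^2 + 3*j + 2) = (j - 3)*(j + 2)*(j + 1)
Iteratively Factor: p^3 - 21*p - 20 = (p + 1)*(p^2 - p - 20) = (p + 1)*(p + 4)*(p - 5)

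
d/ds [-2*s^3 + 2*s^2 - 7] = 2*s*(2 - 3*s)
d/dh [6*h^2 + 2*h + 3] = 12*h + 2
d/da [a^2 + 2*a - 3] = 2*a + 2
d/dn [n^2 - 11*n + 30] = 2*n - 11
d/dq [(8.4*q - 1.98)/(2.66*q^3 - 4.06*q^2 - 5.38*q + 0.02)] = (-44.688*q^3 + 49.9044*q^2 - 16.0776*q - 10.4844)/(7.0756*q^6 - 21.5992*q^5 - 12.138*q^4 + 43.792*q^3 + 28.782*q^2 - 0.2152*q + 0.0004)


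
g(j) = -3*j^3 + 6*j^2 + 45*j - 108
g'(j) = -9*j^2 + 12*j + 45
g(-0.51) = -128.99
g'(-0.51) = 36.54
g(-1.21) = -148.35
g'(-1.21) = 17.30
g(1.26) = -47.78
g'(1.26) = 45.83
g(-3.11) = -99.68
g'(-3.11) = -79.37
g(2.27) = -10.02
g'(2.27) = 25.86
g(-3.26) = -87.00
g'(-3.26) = -89.77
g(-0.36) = -123.28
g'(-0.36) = 39.51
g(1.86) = -22.85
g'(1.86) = 36.18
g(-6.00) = 486.00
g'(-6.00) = -351.00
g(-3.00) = -108.00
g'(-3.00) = -72.00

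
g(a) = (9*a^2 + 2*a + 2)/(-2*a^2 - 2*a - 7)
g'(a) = (4*a + 2)*(9*a^2 + 2*a + 2)/(-2*a^2 - 2*a - 7)^2 + (18*a + 2)/(-2*a^2 - 2*a - 7)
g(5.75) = -3.68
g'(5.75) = -0.16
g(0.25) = -0.40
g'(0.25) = -0.69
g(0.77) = -0.91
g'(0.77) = -1.15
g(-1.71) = -2.64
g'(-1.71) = 1.70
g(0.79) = -0.94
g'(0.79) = -1.16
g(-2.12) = -3.25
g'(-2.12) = 1.28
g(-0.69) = -0.75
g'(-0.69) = 1.50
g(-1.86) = -2.88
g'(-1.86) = 1.55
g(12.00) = -4.14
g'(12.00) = -0.03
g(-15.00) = -4.68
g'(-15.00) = -0.00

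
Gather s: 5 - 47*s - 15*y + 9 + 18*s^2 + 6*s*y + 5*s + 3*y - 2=18*s^2 + s*(6*y - 42) - 12*y + 12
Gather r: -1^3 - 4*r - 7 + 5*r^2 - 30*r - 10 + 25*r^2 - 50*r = 30*r^2 - 84*r - 18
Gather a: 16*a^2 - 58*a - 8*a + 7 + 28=16*a^2 - 66*a + 35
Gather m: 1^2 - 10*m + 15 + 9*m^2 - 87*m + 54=9*m^2 - 97*m + 70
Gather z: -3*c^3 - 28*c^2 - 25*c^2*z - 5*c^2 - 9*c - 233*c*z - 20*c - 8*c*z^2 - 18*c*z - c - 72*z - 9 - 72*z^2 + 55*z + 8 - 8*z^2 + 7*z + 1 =-3*c^3 - 33*c^2 - 30*c + z^2*(-8*c - 80) + z*(-25*c^2 - 251*c - 10)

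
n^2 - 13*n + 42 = (n - 7)*(n - 6)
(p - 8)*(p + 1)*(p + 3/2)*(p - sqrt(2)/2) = p^4 - 11*p^3/2 - sqrt(2)*p^3/2 - 37*p^2/2 + 11*sqrt(2)*p^2/4 - 12*p + 37*sqrt(2)*p/4 + 6*sqrt(2)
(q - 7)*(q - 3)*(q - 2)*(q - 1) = q^4 - 13*q^3 + 53*q^2 - 83*q + 42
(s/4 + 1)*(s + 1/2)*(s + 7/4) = s^3/4 + 25*s^2/16 + 79*s/32 + 7/8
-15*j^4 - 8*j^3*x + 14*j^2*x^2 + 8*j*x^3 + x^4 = (-j + x)*(j + x)*(3*j + x)*(5*j + x)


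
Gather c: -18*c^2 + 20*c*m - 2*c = -18*c^2 + c*(20*m - 2)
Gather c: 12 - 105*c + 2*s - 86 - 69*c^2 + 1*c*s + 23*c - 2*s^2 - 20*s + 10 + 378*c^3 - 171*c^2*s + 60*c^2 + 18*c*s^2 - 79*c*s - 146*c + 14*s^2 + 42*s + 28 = 378*c^3 + c^2*(-171*s - 9) + c*(18*s^2 - 78*s - 228) + 12*s^2 + 24*s - 36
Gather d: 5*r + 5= 5*r + 5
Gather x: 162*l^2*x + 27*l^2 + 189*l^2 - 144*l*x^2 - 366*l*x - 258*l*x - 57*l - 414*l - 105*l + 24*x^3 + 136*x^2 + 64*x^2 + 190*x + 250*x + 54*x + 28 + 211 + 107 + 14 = 216*l^2 - 576*l + 24*x^3 + x^2*(200 - 144*l) + x*(162*l^2 - 624*l + 494) + 360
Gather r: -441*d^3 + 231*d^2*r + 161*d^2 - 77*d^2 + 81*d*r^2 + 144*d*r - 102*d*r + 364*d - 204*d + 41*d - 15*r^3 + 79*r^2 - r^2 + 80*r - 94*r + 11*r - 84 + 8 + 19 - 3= -441*d^3 + 84*d^2 + 201*d - 15*r^3 + r^2*(81*d + 78) + r*(231*d^2 + 42*d - 3) - 60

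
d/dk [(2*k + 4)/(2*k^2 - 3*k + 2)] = 4*(-k^2 - 4*k + 4)/(4*k^4 - 12*k^3 + 17*k^2 - 12*k + 4)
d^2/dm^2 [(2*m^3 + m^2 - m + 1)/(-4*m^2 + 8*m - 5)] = 2*(-104*m^3 + 252*m^2 - 114*m - 29)/(64*m^6 - 384*m^5 + 1008*m^4 - 1472*m^3 + 1260*m^2 - 600*m + 125)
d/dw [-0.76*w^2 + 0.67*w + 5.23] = 0.67 - 1.52*w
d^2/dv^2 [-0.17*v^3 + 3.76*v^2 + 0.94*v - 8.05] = 7.52 - 1.02*v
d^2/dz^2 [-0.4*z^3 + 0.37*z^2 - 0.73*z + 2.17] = 0.74 - 2.4*z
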